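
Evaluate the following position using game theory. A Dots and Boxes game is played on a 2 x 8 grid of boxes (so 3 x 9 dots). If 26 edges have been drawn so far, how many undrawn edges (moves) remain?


Grid: 2 x 8 boxes, i.e. 3 rows and 9 columns of dots.
Horizontal edges: (rows + 1) * cols = 3 * 8 = 24
Vertical edges: rows * (cols + 1) = 2 * 9 = 18
Total edges: 24 + 18 = 42
Edges drawn: 26
Remaining: 42 - 26 = 16

16


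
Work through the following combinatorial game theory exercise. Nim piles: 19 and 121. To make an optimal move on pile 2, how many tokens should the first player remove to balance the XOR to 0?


Piles: 19 and 121
Current XOR: 19 XOR 121 = 106 (non-zero, so this is an N-position).
To make the XOR zero, we need to find a move that balances the piles.
For pile 2 (size 121): target = 121 XOR 106 = 19
We reduce pile 2 from 121 to 19.
Tokens removed: 121 - 19 = 102
Verification: 19 XOR 19 = 0

102


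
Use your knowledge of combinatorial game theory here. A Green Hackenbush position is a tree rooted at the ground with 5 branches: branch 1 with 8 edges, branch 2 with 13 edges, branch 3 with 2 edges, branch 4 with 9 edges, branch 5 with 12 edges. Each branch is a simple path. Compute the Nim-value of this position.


The tree has 5 branches from the ground vertex.
In Green Hackenbush, the Nim-value of a simple path of length k is k.
Branch 1: length 8, Nim-value = 8
Branch 2: length 13, Nim-value = 13
Branch 3: length 2, Nim-value = 2
Branch 4: length 9, Nim-value = 9
Branch 5: length 12, Nim-value = 12
Total Nim-value = XOR of all branch values:
0 XOR 8 = 8
8 XOR 13 = 5
5 XOR 2 = 7
7 XOR 9 = 14
14 XOR 12 = 2
Nim-value of the tree = 2

2


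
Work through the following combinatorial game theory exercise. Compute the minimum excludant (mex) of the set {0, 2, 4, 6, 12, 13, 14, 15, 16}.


Set = {0, 2, 4, 6, 12, 13, 14, 15, 16}
0 is in the set.
1 is NOT in the set. This is the mex.
mex = 1

1


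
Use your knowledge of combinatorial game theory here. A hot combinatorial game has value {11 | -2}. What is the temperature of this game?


The game is {11 | -2}, a switch {a | b} with numbers a > b.
Cooling {a | b} by t gives {a - t | b + t}, which stops being hot when a - t = b + t, i.e. at t = (a - b)/2. So the temperature of a switch is (a - b)/2.
Temperature = (Left option - Right option) / 2
= (11 - (-2)) / 2
= 13 / 2
= 13/2

13/2


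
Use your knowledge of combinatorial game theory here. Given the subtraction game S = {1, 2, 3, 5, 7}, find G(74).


The subtraction set is S = {1, 2, 3, 5, 7}.
G(k) = mex{ G(k - s) : s in S, s <= k }. We compute iteratively: G(0) = 0.
G(1) = mex({0}) = 1
G(2) = mex({0, 1}) = 2
G(3) = mex({0, 1, 2}) = 3
G(4) = mex({1, 2, 3}) = 0
G(5) = mex({0, 2, 3}) = 1
G(6) = mex({0, 1, 3}) = 2
G(7) = mex({0, 1, 2}) = 3
G(8) = mex({1, 2, 3}) = 0
G(9) = mex({0, 2, 3}) = 1
G(10) = mex({0, 1, 3}) = 2
Observe that G(4)..G(10) = 0, 1, 2, 3, 0, 1, 2 repeats G(0)..G(6) = 0, 1, 2, 3, 0, 1, 2.
For k >= max(S) = 7, G(k) is determined by the previous 7 values G(k-7)..G(k-1); a window of 7 consecutive values has recurred shifted by 4, so by induction G(k + 4) = G(k) for all k >= 0: the sequence is periodic from the start with period 4.
One period: G(0..3) = 0, 1, 2, 3.
74 mod 4 = 2, so G(74) = G(2) = 2.

2


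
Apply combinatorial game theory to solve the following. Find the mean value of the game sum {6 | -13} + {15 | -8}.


G1 = {6 | -13}, G2 = {15 | -8}
Each is a switch {a | b} with numbers a > b; its mean value is (a + b)/2, and mean value is additive over game sums: m(G1 + G2) = m(G1) + m(G2).
Mean of G1 = (6 + (-13))/2 = -7/2 = -7/2
Mean of G2 = (15 + (-8))/2 = 7/2 = 7/2
Mean of G1 + G2 = -7/2 + 7/2 = 0

0


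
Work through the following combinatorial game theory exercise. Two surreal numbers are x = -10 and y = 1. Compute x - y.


x = -10, y = 1
x - y = -10 - 1 = -11

-11


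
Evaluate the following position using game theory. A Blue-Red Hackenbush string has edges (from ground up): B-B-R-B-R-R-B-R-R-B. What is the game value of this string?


Edges (from ground): B-B-R-B-R-R-B-R-R-B
By Berlekamp's sign-expansion rule, a Blue-Red Hackenbush stalk has the value of the surreal number whose sign sequence is the edge sequence with B -> + and R -> -.
Sign sequence: ++-+--+--+
Trace the sign expansion in the surreal number tree, starting from 0:
Edge 1: B (sign +) -> bounds (0, +inf), value = 1
Edge 2: B (sign +) -> bounds (1, +inf), value = 2
Edge 3: R (sign -) -> bounds (1, 2), value = 3/2
Edge 4: B (sign +) -> bounds (3/2, 2), value = 7/4
Edge 5: R (sign -) -> bounds (3/2, 7/4), value = 13/8
Edge 6: R (sign -) -> bounds (3/2, 13/8), value = 25/16
Edge 7: B (sign +) -> bounds (25/16, 13/8), value = 51/32
Edge 8: R (sign -) -> bounds (25/16, 51/32), value = 101/64
Edge 9: R (sign -) -> bounds (25/16, 101/64), value = 201/128
Edge 10: B (sign +) -> bounds (201/128, 101/64), value = 403/256
Game value = 403/256

403/256


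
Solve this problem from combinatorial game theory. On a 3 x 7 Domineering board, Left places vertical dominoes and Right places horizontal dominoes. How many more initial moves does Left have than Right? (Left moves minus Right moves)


Board is 3 x 7 (rows x cols).
Left (vertical) placements: (rows-1) * cols = 2 * 7 = 14
Right (horizontal) placements: rows * (cols-1) = 3 * 6 = 18
Advantage = Left - Right = 14 - 18 = -4

-4


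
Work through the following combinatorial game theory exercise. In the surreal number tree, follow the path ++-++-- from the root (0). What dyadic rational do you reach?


Sign expansion: ++-++--
Rule: track bounds (lo, hi), initially (-inf, +inf). On '+', the current value becomes lo and we move to the simplest number in (value, hi): value + 1 if hi = +inf, otherwise the midpoint (value + hi)/2. On '-', the current value becomes hi and we move to value - 1 if lo = -inf, otherwise the midpoint (lo + value)/2.
Start at 0.
Step 1: sign = +, move right. Bounds: (0, +inf). Value = 1
Step 2: sign = +, move right. Bounds: (1, +inf). Value = 2
Step 3: sign = -, move left. Bounds: (1, 2). Value = 3/2
Step 4: sign = +, move right. Bounds: (3/2, 2). Value = 7/4
Step 5: sign = +, move right. Bounds: (7/4, 2). Value = 15/8
Step 6: sign = -, move left. Bounds: (7/4, 15/8). Value = 29/16
Step 7: sign = -, move left. Bounds: (7/4, 29/16). Value = 57/32
The surreal number with sign expansion ++-++-- is 57/32.

57/32


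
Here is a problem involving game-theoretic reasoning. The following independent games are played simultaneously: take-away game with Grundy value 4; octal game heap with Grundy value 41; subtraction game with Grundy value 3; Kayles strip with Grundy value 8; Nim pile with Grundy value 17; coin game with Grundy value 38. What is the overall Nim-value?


By the Sprague-Grundy theorem, the Grundy value of a sum of games is the XOR of individual Grundy values.
take-away game: Grundy value = 4. Running XOR: 0 XOR 4 = 4
octal game heap: Grundy value = 41. Running XOR: 4 XOR 41 = 45
subtraction game: Grundy value = 3. Running XOR: 45 XOR 3 = 46
Kayles strip: Grundy value = 8. Running XOR: 46 XOR 8 = 38
Nim pile: Grundy value = 17. Running XOR: 38 XOR 17 = 55
coin game: Grundy value = 38. Running XOR: 55 XOR 38 = 17
The combined Grundy value is 17.

17


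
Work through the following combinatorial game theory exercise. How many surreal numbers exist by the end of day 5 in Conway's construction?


Day 0: {|} = 0 is born. Count = 1.
Day n: the number of surreal numbers born by day n is 2^(n+1) - 1.
By day 0: 2^1 - 1 = 1
By day 1: 2^2 - 1 = 3
By day 2: 2^3 - 1 = 7
By day 3: 2^4 - 1 = 15
By day 4: 2^5 - 1 = 31
By day 5: 2^6 - 1 = 63
By day 5: 63 surreal numbers.

63


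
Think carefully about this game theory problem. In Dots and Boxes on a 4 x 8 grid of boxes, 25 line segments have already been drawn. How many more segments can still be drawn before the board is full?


Grid: 4 x 8 boxes, i.e. 5 rows and 9 columns of dots.
Horizontal edges: (rows + 1) * cols = 5 * 8 = 40
Vertical edges: rows * (cols + 1) = 4 * 9 = 36
Total edges: 40 + 36 = 76
Edges drawn: 25
Remaining: 76 - 25 = 51

51


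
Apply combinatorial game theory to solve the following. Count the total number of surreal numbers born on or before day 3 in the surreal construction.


Day 0: {|} = 0 is born. Count = 1.
Day n: the number of surreal numbers born by day n is 2^(n+1) - 1.
By day 0: 2^1 - 1 = 1
By day 1: 2^2 - 1 = 3
By day 2: 2^3 - 1 = 7
By day 3: 2^4 - 1 = 15
By day 3: 15 surreal numbers.

15


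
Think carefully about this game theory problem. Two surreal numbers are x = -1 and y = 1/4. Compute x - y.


x = -1, y = 1/4
Converting to common denominator: 4
x = -4/4, y = 1/4
x - y = -1 - 1/4 = -5/4

-5/4


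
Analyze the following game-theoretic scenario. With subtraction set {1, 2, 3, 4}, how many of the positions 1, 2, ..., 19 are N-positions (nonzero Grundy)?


Subtraction set S = {1, 2, 3, 4}, so G(n) = n mod 5.
G(n) = 0 when n is a multiple of 5.
Multiples of 5 in [1, 19]: 3
N-positions (nonzero Grundy) = 19 - 3 = 16

16


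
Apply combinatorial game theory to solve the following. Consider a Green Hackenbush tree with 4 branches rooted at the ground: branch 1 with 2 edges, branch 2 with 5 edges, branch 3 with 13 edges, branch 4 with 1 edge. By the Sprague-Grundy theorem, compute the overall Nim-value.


The tree has 4 branches from the ground vertex.
In Green Hackenbush, the Nim-value of a simple path of length k is k.
Branch 1: length 2, Nim-value = 2
Branch 2: length 5, Nim-value = 5
Branch 3: length 13, Nim-value = 13
Branch 4: length 1, Nim-value = 1
Total Nim-value = XOR of all branch values:
0 XOR 2 = 2
2 XOR 5 = 7
7 XOR 13 = 10
10 XOR 1 = 11
Nim-value of the tree = 11

11


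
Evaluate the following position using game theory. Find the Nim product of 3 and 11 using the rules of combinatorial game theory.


Nim multiplication is bilinear over XOR: (u XOR v) * w = (u*w) XOR (v*w).
So we split each operand into its bit components and XOR the pairwise Nim products.
3 = 1 + 2 (as XOR of powers of 2).
11 = 1 + 2 + 8 (as XOR of powers of 2).
Using the standard Nim-product table on single bits:
  2*2 = 3,   2*4 = 8,   2*8 = 12,
  4*4 = 6,   4*8 = 11,  8*8 = 13,
and  1*x = x (identity), k*l = l*k (commutative).
Pairwise Nim products:
  1 * 1 = 1
  1 * 2 = 2
  1 * 8 = 8
  2 * 1 = 2
  2 * 2 = 3
  2 * 8 = 12
XOR them: 1 XOR 2 XOR 8 XOR 2 XOR 3 XOR 12 = 6.
Result: 3 * 11 = 6 (in Nim).

6


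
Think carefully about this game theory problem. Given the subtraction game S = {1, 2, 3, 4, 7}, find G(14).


The subtraction set is S = {1, 2, 3, 4, 7}.
G(k) = mex{ G(k - s) : s in S, s <= k }. We compute iteratively: G(0) = 0.
G(1) = mex({0}) = 1
G(2) = mex({0, 1}) = 2
G(3) = mex({0, 1, 2}) = 3
G(4) = mex({0, 1, 2, 3}) = 4
G(5) = mex({1, 2, 3, 4}) = 0
G(6) = mex({0, 2, 3, 4}) = 1
G(7) = mex({0, 1, 3, 4}) = 2
G(8) = mex({0, 1, 2, 4}) = 3
G(9) = mex({0, 1, 2, 3}) = 4
G(10) = mex({1, 2, 3, 4}) = 0
G(11) = mex({0, 2, 3, 4}) = 1
Observe that G(5)..G(11) = 0, 1, 2, 3, 4, 0, 1 repeats G(0)..G(6) = 0, 1, 2, 3, 4, 0, 1.
For k >= max(S) = 7, G(k) is determined by the previous 7 values G(k-7)..G(k-1); a window of 7 consecutive values has recurred shifted by 5, so by induction G(k + 5) = G(k) for all k >= 0: the sequence is periodic from the start with period 5.
One period: G(0..4) = 0, 1, 2, 3, 4.
14 mod 5 = 4, so G(14) = G(4) = 4.

4


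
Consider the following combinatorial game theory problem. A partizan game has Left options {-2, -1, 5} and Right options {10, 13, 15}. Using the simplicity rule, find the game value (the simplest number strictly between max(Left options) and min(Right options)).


Left options: {-2, -1, 5}, max = 5
Right options: {10, 13, 15}, min = 10
All options are numbers and max(Left) < min(Right), so by the simplicity theorem the value is the simplest (earliest-born) number strictly between 5 and 10.
Integers 6 through 9 all lie strictly between 5 and 10.
Among integers, the simplest (lowest birthday = smallest |n|; 0 is born on day 0, +-n on day n) is 6.
No non-integer in the interval can be simpler: if x is a non-integer in the interval, then floor(x) or ceil(x) also lies in the interval (the interval contains an integer), and both are proper prefixes of x's sign expansion, i.e. born earlier. So the game value is 6.
Game value = 6

6


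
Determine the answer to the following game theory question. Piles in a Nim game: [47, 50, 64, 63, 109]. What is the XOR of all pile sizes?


We need the XOR (exclusive or) of all pile sizes.
After XOR-ing pile 1 (size 47): 0 XOR 47 = 47
After XOR-ing pile 2 (size 50): 47 XOR 50 = 29
After XOR-ing pile 3 (size 64): 29 XOR 64 = 93
After XOR-ing pile 4 (size 63): 93 XOR 63 = 98
After XOR-ing pile 5 (size 109): 98 XOR 109 = 15
The Nim-value of this position is 15.

15


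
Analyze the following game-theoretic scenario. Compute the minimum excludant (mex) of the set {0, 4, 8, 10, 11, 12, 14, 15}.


Set = {0, 4, 8, 10, 11, 12, 14, 15}
0 is in the set.
1 is NOT in the set. This is the mex.
mex = 1

1


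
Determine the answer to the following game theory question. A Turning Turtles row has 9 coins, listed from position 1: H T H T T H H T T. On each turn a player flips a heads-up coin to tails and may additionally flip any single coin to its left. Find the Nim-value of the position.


Coins: H T H T T H H T T
Key fact: a single head at position k behaves exactly like a Nim heap of size k (turning it to T and optionally flipping a coin at j < k corresponds to moving the heap from k to j, or to 0), and heads combine as a disjunctive sum (two heads at the same place would cancel, matching j XOR j = 0). So the Nim-value is the XOR of the 1-indexed positions of the heads.
Face-up positions (1-indexed): [1, 3, 6, 7]
XOR 0 with 1: 0 XOR 1 = 1
XOR 1 with 3: 1 XOR 3 = 2
XOR 2 with 6: 2 XOR 6 = 4
XOR 4 with 7: 4 XOR 7 = 3
Nim-value = 3

3


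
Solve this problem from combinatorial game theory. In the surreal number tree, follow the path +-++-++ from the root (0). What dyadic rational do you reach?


Sign expansion: +-++-++
Rule: track bounds (lo, hi), initially (-inf, +inf). On '+', the current value becomes lo and we move to the simplest number in (value, hi): value + 1 if hi = +inf, otherwise the midpoint (value + hi)/2. On '-', the current value becomes hi and we move to value - 1 if lo = -inf, otherwise the midpoint (lo + value)/2.
Start at 0.
Step 1: sign = +, move right. Bounds: (0, +inf). Value = 1
Step 2: sign = -, move left. Bounds: (0, 1). Value = 1/2
Step 3: sign = +, move right. Bounds: (1/2, 1). Value = 3/4
Step 4: sign = +, move right. Bounds: (3/4, 1). Value = 7/8
Step 5: sign = -, move left. Bounds: (3/4, 7/8). Value = 13/16
Step 6: sign = +, move right. Bounds: (13/16, 7/8). Value = 27/32
Step 7: sign = +, move right. Bounds: (27/32, 7/8). Value = 55/64
The surreal number with sign expansion +-++-++ is 55/64.

55/64


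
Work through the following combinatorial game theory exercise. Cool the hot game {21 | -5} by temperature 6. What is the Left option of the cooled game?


Original game: {21 | -5} (a switch {a | b} with a > b).
Cooling by t (for t below the temperature (a - b)/2 = 13) taxes each move by t: {a | b} cooled by t is {a - t | b + t}.
Cooling amount: t = 6
Cooled Left option: 21 - 6 = 15
Cooled Right option: -5 + 6 = 1
Cooled game: {15 | 1}
Left option = 15

15


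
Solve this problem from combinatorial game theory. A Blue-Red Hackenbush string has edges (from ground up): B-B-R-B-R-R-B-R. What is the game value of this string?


Edges (from ground): B-B-R-B-R-R-B-R
By Berlekamp's sign-expansion rule, a Blue-Red Hackenbush stalk has the value of the surreal number whose sign sequence is the edge sequence with B -> + and R -> -.
Sign sequence: ++-+--+-
Trace the sign expansion in the surreal number tree, starting from 0:
Edge 1: B (sign +) -> bounds (0, +inf), value = 1
Edge 2: B (sign +) -> bounds (1, +inf), value = 2
Edge 3: R (sign -) -> bounds (1, 2), value = 3/2
Edge 4: B (sign +) -> bounds (3/2, 2), value = 7/4
Edge 5: R (sign -) -> bounds (3/2, 7/4), value = 13/8
Edge 6: R (sign -) -> bounds (3/2, 13/8), value = 25/16
Edge 7: B (sign +) -> bounds (25/16, 13/8), value = 51/32
Edge 8: R (sign -) -> bounds (25/16, 51/32), value = 101/64
Game value = 101/64

101/64


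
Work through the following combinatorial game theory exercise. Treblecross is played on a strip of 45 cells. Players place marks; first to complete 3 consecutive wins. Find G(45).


Treblecross: place X on empty cells; 3-in-a-row wins.
Playing within two cells of an existing X lets the opponent win at once, so sensible play treats the cells i-2..i+2 around each X as dead. The player left with no safe cell loses, so this is a normal-play take-away game on strips of safe cells.
Placing X at cell i (0-indexed) of a strip of k safe cells leaves independent strips of sizes max(0, i-2) and max(0, k-i-3). Hence G(k) = mex{ G(max(0,i-2)) XOR G(max(0,k-i-3)) : 0 <= i < k }, with G(0) = 0.
G(1): splits (0,0):0^0=0 -> mex({0}) = 1
G(2): splits (0,0):0^0=0 -> mex({0}) = 1
G(3): splits (0,0):0^0=0 -> mex({0}) = 1
G(4): splits (0,1):0^1=1 (0,0):0^0=0 -> mex({0, 1}) = 2
G(5): splits (0,2):0^1=1 (0,1):0^1=1 (0,0):0^0=0 -> mex({0, 1}) = 2
G(6) = mex({1}) = 0
G(7) = mex({0, 1, 2}) = 3
G(8) = mex({0, 1, 2}) = 3
G(9) = mex({0, 2}) = 1
G(10) = mex({0, 2, 3}) = 1
G(11) = mex({0, 3}) = 1
G(12) = mex({1, 3}) = 0
G(13) = mex({0, 1, 2, 3}) = 4
G(14) = mex({0, 1, 2}) = 3
G(15) = mex({0, 1, 2}) = 3
G(16) = mex({0, 1, 2, 4}) = 3
G(17) = mex({0, 1, 3, 4}) = 2
G(18) = mex({0, 1, 3, 4}) = 2
G(19) = mex({0, 1, 3, 5}) = 2
G(20) = mex({0, 1, 2, 3, 5}) = 4
G(21) = mex({0, 1, 2, 3, 5}) = 4
G(22) = mex({1, 2, 6}) = 0
G(23) = mex({0, 1, 2, 3, 4, 6}) = 5
G(24) = mex({0, 1, 2, 3, 4}) = 5
G(25) = mex({0, 1, 3, 4, 7}) = 2
G(26) = mex({0, 1, 3, 4, 5, 7}) = 2
G(27) = mex({0, 1, 3, 5}) = 2
G(28) = mex({0, 1, 2, 5}) = 3
G(29) = mex({0, 1, 2, 4, 5, 6}) = 3
G(30) = mex({1, 2, 4, 6}) = 0
G(31) = mex({0, 1, 2, 3, 4, 6}) = 5
G(32) = mex({1, 2, 3, 4, 7}) = 0
G(33) = mex({0, 3, 7}) = 1
G(34) = mex({0, 2, 3, 5, 7}) = 1
G(35) = mex({0, 2, 3, 5, 6}) = 1
G(36) = mex({0, 1, 2, 5, 6}) = 3
G(37) = mex({0, 1, 2, 4, 5, 6}) = 3
G(38) = mex({0, 1, 2, 4}) = 3
G(39) = mex({0, 1, 2, 3, 4, 7}) = 5
G(40) = mex({0, 1, 2, 3, 4, 5, 7}) = 6
G(41) = mex({0, 1, 2, 3, 5, 7}) = 4
G(42) = mex({0, 1, 2, 3, 5, 6, 7}) = 4
G(43) = mex({0, 2, 3, 5, 6}) = 1
G(44) = mex({1, 2, 3, 4, 5, 6}) = 0
G(45) = mex({0, 1, 2, 3, 4, 6, 7}) = 5
Therefore G(45) = 5.

5


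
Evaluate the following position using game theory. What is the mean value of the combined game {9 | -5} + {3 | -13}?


G1 = {9 | -5}, G2 = {3 | -13}
Each is a switch {a | b} with numbers a > b; its mean value is (a + b)/2, and mean value is additive over game sums: m(G1 + G2) = m(G1) + m(G2).
Mean of G1 = (9 + (-5))/2 = 4/2 = 2
Mean of G2 = (3 + (-13))/2 = -10/2 = -5
Mean of G1 + G2 = 2 + -5 = -3

-3


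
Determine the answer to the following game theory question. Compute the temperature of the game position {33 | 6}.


The game is {33 | 6}, a switch {a | b} with numbers a > b.
Cooling {a | b} by t gives {a - t | b + t}, which stops being hot when a - t = b + t, i.e. at t = (a - b)/2. So the temperature of a switch is (a - b)/2.
Temperature = (Left option - Right option) / 2
= (33 - (6)) / 2
= 27 / 2
= 27/2

27/2


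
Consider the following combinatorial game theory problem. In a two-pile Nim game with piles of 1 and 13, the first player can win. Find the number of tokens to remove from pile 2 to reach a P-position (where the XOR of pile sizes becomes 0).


Piles: 1 and 13
Current XOR: 1 XOR 13 = 12 (non-zero, so this is an N-position).
To make the XOR zero, we need to find a move that balances the piles.
For pile 2 (size 13): target = 13 XOR 12 = 1
We reduce pile 2 from 13 to 1.
Tokens removed: 13 - 1 = 12
Verification: 1 XOR 1 = 0

12


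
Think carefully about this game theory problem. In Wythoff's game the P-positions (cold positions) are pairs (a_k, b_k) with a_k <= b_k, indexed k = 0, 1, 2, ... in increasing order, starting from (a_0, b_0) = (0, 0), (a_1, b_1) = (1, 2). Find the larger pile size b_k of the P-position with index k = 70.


By Wythoff's theorem, a_k = floor(k * phi) and b_k = floor(k * phi^2) = a_k + k, where phi = (1 + sqrt(5))/2 is the golden ratio.
phi = (1 + sqrt(5))/2 = 1.618034
phi^2 = phi + 1 = 2.618034
k = 70
k * phi^2 = 70 * 2.618034 = 183.262379
b_70 = floor(k * phi^2) = 183 (check: a_70 + k = 113 + 70 = 183)

183


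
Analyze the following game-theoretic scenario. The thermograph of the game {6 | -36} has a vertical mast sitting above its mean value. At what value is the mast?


Game = {6 | -36}, a switch {a | b} with numbers a > b.
Its thermograph has left wall a - t and right wall b + t, which meet at t = (a - b)/2, where both equal (a + b)/2. So the mast (mean value) is at (a + b)/2.
Mean = (6 + (-36))/2 = -30/2 = -15

-15


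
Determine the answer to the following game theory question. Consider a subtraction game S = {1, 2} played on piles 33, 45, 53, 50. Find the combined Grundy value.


Subtraction set: {1, 2}
For this subtraction set, G(n) = n mod 3 (period = max + 1 = 3).
Pile 1 (size 33): G(33) = 33 mod 3 = 0
Pile 2 (size 45): G(45) = 45 mod 3 = 0
Pile 3 (size 53): G(53) = 53 mod 3 = 2
Pile 4 (size 50): G(50) = 50 mod 3 = 2
Total Grundy value = XOR of all: 0 XOR 0 XOR 2 XOR 2 = 0

0


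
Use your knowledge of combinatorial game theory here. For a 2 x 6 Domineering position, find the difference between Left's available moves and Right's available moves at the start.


Board is 2 x 6 (rows x cols).
Left (vertical) placements: (rows-1) * cols = 1 * 6 = 6
Right (horizontal) placements: rows * (cols-1) = 2 * 5 = 10
Advantage = Left - Right = 6 - 10 = -4

-4


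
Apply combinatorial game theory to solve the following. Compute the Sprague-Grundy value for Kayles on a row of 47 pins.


Kayles: a move removes 1 or 2 adjacent pins from a contiguous row.
Removing pins from a row of k leaves two independent rows (a, b) with a + b = k - 1 (one pin) or a + b = k - 2 (two pins); an end removal gives a = 0.
By Sprague-Grundy, G(k) = mex{ G(a) XOR G(b) } over all these splits. G(0) = 0.
G(1): splits (0,0):0^0=0 -> mex({0}) = 1
G(2): splits (0,1):0^1=1 (0,0):0^0=0 -> mex({0, 1}) = 2
G(3): splits (0,2):0^2=2 (1,1):1^1=0 (0,1):0^1=1 -> mex({0, 1, 2}) = 3
G(4): splits (0,3):0^3=3 (1,2):1^2=3 (0,2):0^2=2 (1,1):1^1=0 -> mex({0, 2, 3}) = 1
G(5): splits (0,4):0^1=1 (1,3):1^3=2 (2,2):2^2=0 (0,3):0^3=3 (1,2):1^2=3 -> mex({0, 1, 2, 3}) = 4
G(6) = mex({0, 1, 2, 4}) = 3
G(7) = mex({0, 1, 3, 4, 5}) = 2
G(8) = mex({0, 2, 3, 5, 6}) = 1
G(9) = mex({0, 1, 2, 3, 6, 7}) = 4
G(10) = mex({0, 1, 3, 4, 5, 7}) = 2
G(11) = mex({0, 1, 2, 3, 4, 5}) = 6
G(12) = mex({0, 1, 2, 3, 5, 6, 7}) = 4
G(13) = mex({0, 2, 3, 4, 6, 7}) = 1
G(14) = mex({0, 1, 4, 5, 6, 7}) = 2
G(15) = mex({0, 1, 2, 3, 4, 5, 6}) = 7
G(16) = mex({0, 2, 3, 5, 6, 7}) = 1
G(17) = mex({0, 1, 2, 3, 5, 6, 7}) = 4
G(18) = mex({0, 1, 2, 4, 5, 6}) = 3
G(19) = mex({0, 1, 3, 4, 5, 7}) = 2
G(20) = mex({0, 2, 3, 4, 5, 6, 7}) = 1
G(21) = mex({0, 1, 2, 3, 5, 6, 7}) = 4
G(22) = mex({0, 1, 2, 3, 4, 5, 7}) = 6
G(23) = mex({0, 1, 2, 3, 4, 5, 6}) = 7
G(24) = mex({0, 1, 2, 3, 5, 6, 7}) = 4
G(25) = mex({0, 2, 3, 4, 6, 7}) = 1
G(26) = mex({0, 1, 3, 4, 5, 6, 7}) = 2
G(27) = mex({0, 1, 2, 3, 4, 5, 6, 7}) = 8
G(28) = mex({0, 1, 2, 3, 4, 6, 7, 8}) = 5
G(29) = mex({0, 1, 2, 3, 5, 6, 7, 8, 9}) = 4
G(30) = mex({0, 1, 2, 3, 4, 5, 6, 9, 10}) = 7
G(31) = mex({0, 1, 3, 4, 5, 7, 10, 11}) = 2
G(32) = mex({0, 2, 3, 4, 5, 6, 7, 9, 11}) = 1
G(33) = mex({0, 1, 2, 3, 4, 5, 6, 7, 9, 12}) = 8
G(34) = mex({0, 1, 2, 3, 4, 5, 7, 8, 11, 12}) = 6
G(35) = mex({0, 1, 2, 3, 4, 5, 6, 8, 9, 10, 11}) = 7
G(36) = mex({0, 1, 2, 3, 5, 6, 7, 9, 10}) = 4
G(37) = mex({0, 2, 3, 4, 6, 7, 9, 10, 11, 12}) = 1
G(38) = mex({0, 1, 3, 4, 5, 6, 7, 9, 10, 11, 12}) = 2
G(39) = mex({0, 1, 2, 4, 5, 6, 7, 9, 10, 12, 14}) = 3
G(40) = mex({0, 2, 3, 4, 6, 7, 11, 12, 14}) = 1
G(41) = mex({0, 1, 2, 3, 5, 6, 7, 9, 10, 11, 12}) = 4
G(42) = mex({0, 1, 2, 3, 4, 5, 6, 9, 10}) = 7
G(43) = mex({0, 1, 3, 4, 5, 7, 9, 10, 12, 15}) = 2
G(44) = mex({0, 2, 3, 4, 5, 6, 7, 9, 10, 12, 15}) = 1
G(45) = mex({0, 1, 2, 3, 4, 5, 6, 7, 9, 10, 12, 14}) = 8
G(46) = mex({0, 1, 3, 4, 5, 7, 8, 11, 12, 14}) = 2
G(47) = mex({0, 1, 2, 3, 4, 5, 6, 8, 9, 10, 11, 12}) = 7
Therefore G(47) = 7.

7


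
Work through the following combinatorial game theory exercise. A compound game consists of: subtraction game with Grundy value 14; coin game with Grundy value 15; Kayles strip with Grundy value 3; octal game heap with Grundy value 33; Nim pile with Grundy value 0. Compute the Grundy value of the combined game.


By the Sprague-Grundy theorem, the Grundy value of a sum of games is the XOR of individual Grundy values.
subtraction game: Grundy value = 14. Running XOR: 0 XOR 14 = 14
coin game: Grundy value = 15. Running XOR: 14 XOR 15 = 1
Kayles strip: Grundy value = 3. Running XOR: 1 XOR 3 = 2
octal game heap: Grundy value = 33. Running XOR: 2 XOR 33 = 35
Nim pile: Grundy value = 0. Running XOR: 35 XOR 0 = 35
The combined Grundy value is 35.

35


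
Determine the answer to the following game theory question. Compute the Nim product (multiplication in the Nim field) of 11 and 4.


Nim multiplication is bilinear over XOR: (u XOR v) * w = (u*w) XOR (v*w).
So we split each operand into its bit components and XOR the pairwise Nim products.
11 = 1 + 2 + 8 (as XOR of powers of 2).
4 = 4 (as XOR of powers of 2).
Using the standard Nim-product table on single bits:
  2*2 = 3,   2*4 = 8,   2*8 = 12,
  4*4 = 6,   4*8 = 11,  8*8 = 13,
and  1*x = x (identity), k*l = l*k (commutative).
Pairwise Nim products:
  1 * 4 = 4
  2 * 4 = 8
  8 * 4 = 11
XOR them: 4 XOR 8 XOR 11 = 7.
Result: 11 * 4 = 7 (in Nim).

7


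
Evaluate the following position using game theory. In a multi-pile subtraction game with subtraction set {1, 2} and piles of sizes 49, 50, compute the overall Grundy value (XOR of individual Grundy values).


Subtraction set: {1, 2}
For this subtraction set, G(n) = n mod 3 (period = max + 1 = 3).
Pile 1 (size 49): G(49) = 49 mod 3 = 1
Pile 2 (size 50): G(50) = 50 mod 3 = 2
Total Grundy value = XOR of all: 1 XOR 2 = 3

3


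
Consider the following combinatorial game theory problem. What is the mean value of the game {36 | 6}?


Game = {36 | 6}, a switch {a | b} with numbers a > b.
Its thermograph has left wall a - t and right wall b + t, which meet at t = (a - b)/2, where both equal (a + b)/2. So the mast (mean value) is at (a + b)/2.
Mean = (36 + (6))/2 = 42/2 = 21

21


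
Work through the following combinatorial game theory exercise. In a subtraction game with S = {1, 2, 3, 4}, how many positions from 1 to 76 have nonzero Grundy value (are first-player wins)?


Subtraction set S = {1, 2, 3, 4}, so G(n) = n mod 5.
G(n) = 0 when n is a multiple of 5.
Multiples of 5 in [1, 76]: 15
N-positions (nonzero Grundy) = 76 - 15 = 61

61


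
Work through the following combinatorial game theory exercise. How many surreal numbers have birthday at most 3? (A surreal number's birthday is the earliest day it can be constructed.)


Day 0: {|} = 0 is born. Count = 1.
Day n: the number of surreal numbers born by day n is 2^(n+1) - 1.
By day 0: 2^1 - 1 = 1
By day 1: 2^2 - 1 = 3
By day 2: 2^3 - 1 = 7
By day 3: 2^4 - 1 = 15
By day 3: 15 surreal numbers.

15


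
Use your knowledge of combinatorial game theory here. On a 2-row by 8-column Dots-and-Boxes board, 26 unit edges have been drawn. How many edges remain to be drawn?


Grid: 2 x 8 boxes, i.e. 3 rows and 9 columns of dots.
Horizontal edges: (rows + 1) * cols = 3 * 8 = 24
Vertical edges: rows * (cols + 1) = 2 * 9 = 18
Total edges: 24 + 18 = 42
Edges drawn: 26
Remaining: 42 - 26 = 16

16


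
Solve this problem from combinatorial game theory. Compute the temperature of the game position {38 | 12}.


The game is {38 | 12}, a switch {a | b} with numbers a > b.
Cooling {a | b} by t gives {a - t | b + t}, which stops being hot when a - t = b + t, i.e. at t = (a - b)/2. So the temperature of a switch is (a - b)/2.
Temperature = (Left option - Right option) / 2
= (38 - (12)) / 2
= 26 / 2
= 13

13


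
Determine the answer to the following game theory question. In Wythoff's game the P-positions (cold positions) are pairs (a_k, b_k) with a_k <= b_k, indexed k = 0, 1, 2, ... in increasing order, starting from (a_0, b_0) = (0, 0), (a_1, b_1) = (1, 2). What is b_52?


By Wythoff's theorem, a_k = floor(k * phi) and b_k = floor(k * phi^2) = a_k + k, where phi = (1 + sqrt(5))/2 is the golden ratio.
phi = (1 + sqrt(5))/2 = 1.618034
phi^2 = phi + 1 = 2.618034
k = 52
k * phi^2 = 52 * 2.618034 = 136.137767
b_52 = floor(k * phi^2) = 136 (check: a_52 + k = 84 + 52 = 136)

136


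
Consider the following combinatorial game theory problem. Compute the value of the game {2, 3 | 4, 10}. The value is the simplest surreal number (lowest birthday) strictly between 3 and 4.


Left options: {2, 3}, max = 3
Right options: {4, 10}, min = 4
All options are numbers and max(Left) < min(Right), so by the simplicity theorem the value is the simplest (earliest-born) number strictly between 3 and 4.
No integer lies strictly between 3 and 4, so the value is the dyadic rational m/2^k in the interval with the smallest k (then m odd); search k = 1, 2, ...:
Denominator 2: 7/2 lies strictly between 3 and 4 -- found.
The simplest number in the interval is 7/2.
Game value = 7/2

7/2


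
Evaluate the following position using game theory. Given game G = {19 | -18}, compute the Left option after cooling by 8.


Original game: {19 | -18} (a switch {a | b} with a > b).
Cooling by t (for t below the temperature (a - b)/2 = 37/2) taxes each move by t: {a | b} cooled by t is {a - t | b + t}.
Cooling amount: t = 8
Cooled Left option: 19 - 8 = 11
Cooled Right option: -18 + 8 = -10
Cooled game: {11 | -10}
Left option = 11

11


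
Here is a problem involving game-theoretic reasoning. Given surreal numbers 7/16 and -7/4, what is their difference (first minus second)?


x = 7/16, y = -7/4
Converting to common denominator: 16
x = 7/16, y = -28/16
x - y = 7/16 - -7/4 = 35/16

35/16


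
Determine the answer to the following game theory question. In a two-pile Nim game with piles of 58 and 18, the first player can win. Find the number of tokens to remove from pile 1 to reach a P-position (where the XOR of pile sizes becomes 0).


Piles: 58 and 18
Current XOR: 58 XOR 18 = 40 (non-zero, so this is an N-position).
To make the XOR zero, we need to find a move that balances the piles.
For pile 1 (size 58): target = 58 XOR 40 = 18
We reduce pile 1 from 58 to 18.
Tokens removed: 58 - 18 = 40
Verification: 18 XOR 18 = 0

40


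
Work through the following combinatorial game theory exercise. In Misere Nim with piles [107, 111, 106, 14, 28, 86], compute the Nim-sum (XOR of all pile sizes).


We need the XOR (exclusive or) of all pile sizes.
After XOR-ing pile 1 (size 107): 0 XOR 107 = 107
After XOR-ing pile 2 (size 111): 107 XOR 111 = 4
After XOR-ing pile 3 (size 106): 4 XOR 106 = 110
After XOR-ing pile 4 (size 14): 110 XOR 14 = 96
After XOR-ing pile 5 (size 28): 96 XOR 28 = 124
After XOR-ing pile 6 (size 86): 124 XOR 86 = 42
The Nim-value of this position is 42.

42


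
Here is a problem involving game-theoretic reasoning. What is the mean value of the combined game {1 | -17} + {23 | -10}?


G1 = {1 | -17}, G2 = {23 | -10}
Each is a switch {a | b} with numbers a > b; its mean value is (a + b)/2, and mean value is additive over game sums: m(G1 + G2) = m(G1) + m(G2).
Mean of G1 = (1 + (-17))/2 = -16/2 = -8
Mean of G2 = (23 + (-10))/2 = 13/2 = 13/2
Mean of G1 + G2 = -8 + 13/2 = -3/2

-3/2


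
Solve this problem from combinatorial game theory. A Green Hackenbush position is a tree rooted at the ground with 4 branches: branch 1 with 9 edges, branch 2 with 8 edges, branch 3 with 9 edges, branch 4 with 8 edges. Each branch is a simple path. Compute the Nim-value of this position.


The tree has 4 branches from the ground vertex.
In Green Hackenbush, the Nim-value of a simple path of length k is k.
Branch 1: length 9, Nim-value = 9
Branch 2: length 8, Nim-value = 8
Branch 3: length 9, Nim-value = 9
Branch 4: length 8, Nim-value = 8
Total Nim-value = XOR of all branch values:
0 XOR 9 = 9
9 XOR 8 = 1
1 XOR 9 = 8
8 XOR 8 = 0
Nim-value of the tree = 0

0


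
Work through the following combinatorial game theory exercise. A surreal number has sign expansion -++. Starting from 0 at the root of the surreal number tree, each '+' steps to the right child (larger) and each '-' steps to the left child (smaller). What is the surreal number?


Sign expansion: -++
Rule: track bounds (lo, hi), initially (-inf, +inf). On '+', the current value becomes lo and we move to the simplest number in (value, hi): value + 1 if hi = +inf, otherwise the midpoint (value + hi)/2. On '-', the current value becomes hi and we move to value - 1 if lo = -inf, otherwise the midpoint (lo + value)/2.
Start at 0.
Step 1: sign = -, move left. Bounds: (-inf, 0). Value = -1
Step 2: sign = +, move right. Bounds: (-1, 0). Value = -1/2
Step 3: sign = +, move right. Bounds: (-1/2, 0). Value = -1/4
The surreal number with sign expansion -++ is -1/4.

-1/4


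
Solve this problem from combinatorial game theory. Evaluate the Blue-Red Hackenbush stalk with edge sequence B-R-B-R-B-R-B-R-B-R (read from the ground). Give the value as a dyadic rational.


Edges (from ground): B-R-B-R-B-R-B-R-B-R
By Berlekamp's sign-expansion rule, a Blue-Red Hackenbush stalk has the value of the surreal number whose sign sequence is the edge sequence with B -> + and R -> -.
Sign sequence: +-+-+-+-+-
Trace the sign expansion in the surreal number tree, starting from 0:
Edge 1: B (sign +) -> bounds (0, +inf), value = 1
Edge 2: R (sign -) -> bounds (0, 1), value = 1/2
Edge 3: B (sign +) -> bounds (1/2, 1), value = 3/4
Edge 4: R (sign -) -> bounds (1/2, 3/4), value = 5/8
Edge 5: B (sign +) -> bounds (5/8, 3/4), value = 11/16
Edge 6: R (sign -) -> bounds (5/8, 11/16), value = 21/32
Edge 7: B (sign +) -> bounds (21/32, 11/16), value = 43/64
Edge 8: R (sign -) -> bounds (21/32, 43/64), value = 85/128
Edge 9: B (sign +) -> bounds (85/128, 43/64), value = 171/256
Edge 10: R (sign -) -> bounds (85/128, 171/256), value = 341/512
Game value = 341/512

341/512


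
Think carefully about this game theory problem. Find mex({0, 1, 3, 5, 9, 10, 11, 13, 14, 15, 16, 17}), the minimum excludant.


Set = {0, 1, 3, 5, 9, 10, 11, 13, 14, 15, 16, 17}
0 is in the set.
1 is in the set.
2 is NOT in the set. This is the mex.
mex = 2

2


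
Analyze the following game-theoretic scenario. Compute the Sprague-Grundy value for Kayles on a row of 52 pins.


Kayles: a move removes 1 or 2 adjacent pins from a contiguous row.
Removing pins from a row of k leaves two independent rows (a, b) with a + b = k - 1 (one pin) or a + b = k - 2 (two pins); an end removal gives a = 0.
By Sprague-Grundy, G(k) = mex{ G(a) XOR G(b) } over all these splits. G(0) = 0.
G(1): splits (0,0):0^0=0 -> mex({0}) = 1
G(2): splits (0,1):0^1=1 (0,0):0^0=0 -> mex({0, 1}) = 2
G(3): splits (0,2):0^2=2 (1,1):1^1=0 (0,1):0^1=1 -> mex({0, 1, 2}) = 3
G(4): splits (0,3):0^3=3 (1,2):1^2=3 (0,2):0^2=2 (1,1):1^1=0 -> mex({0, 2, 3}) = 1
G(5): splits (0,4):0^1=1 (1,3):1^3=2 (2,2):2^2=0 (0,3):0^3=3 (1,2):1^2=3 -> mex({0, 1, 2, 3}) = 4
G(6) = mex({0, 1, 2, 4}) = 3
G(7) = mex({0, 1, 3, 4, 5}) = 2
G(8) = mex({0, 2, 3, 5, 6}) = 1
G(9) = mex({0, 1, 2, 3, 6, 7}) = 4
G(10) = mex({0, 1, 3, 4, 5, 7}) = 2
G(11) = mex({0, 1, 2, 3, 4, 5}) = 6
G(12) = mex({0, 1, 2, 3, 5, 6, 7}) = 4
G(13) = mex({0, 2, 3, 4, 6, 7}) = 1
G(14) = mex({0, 1, 4, 5, 6, 7}) = 2
G(15) = mex({0, 1, 2, 3, 4, 5, 6}) = 7
G(16) = mex({0, 2, 3, 5, 6, 7}) = 1
G(17) = mex({0, 1, 2, 3, 5, 6, 7}) = 4
G(18) = mex({0, 1, 2, 4, 5, 6}) = 3
G(19) = mex({0, 1, 3, 4, 5, 7}) = 2
G(20) = mex({0, 2, 3, 4, 5, 6, 7}) = 1
G(21) = mex({0, 1, 2, 3, 5, 6, 7}) = 4
G(22) = mex({0, 1, 2, 3, 4, 5, 7}) = 6
G(23) = mex({0, 1, 2, 3, 4, 5, 6}) = 7
G(24) = mex({0, 1, 2, 3, 5, 6, 7}) = 4
G(25) = mex({0, 2, 3, 4, 6, 7}) = 1
G(26) = mex({0, 1, 3, 4, 5, 6, 7}) = 2
G(27) = mex({0, 1, 2, 3, 4, 5, 6, 7}) = 8
G(28) = mex({0, 1, 2, 3, 4, 6, 7, 8}) = 5
G(29) = mex({0, 1, 2, 3, 5, 6, 7, 8, 9}) = 4
G(30) = mex({0, 1, 2, 3, 4, 5, 6, 9, 10}) = 7
G(31) = mex({0, 1, 3, 4, 5, 7, 10, 11}) = 2
G(32) = mex({0, 2, 3, 4, 5, 6, 7, 9, 11}) = 1
G(33) = mex({0, 1, 2, 3, 4, 5, 6, 7, 9, 12}) = 8
G(34) = mex({0, 1, 2, 3, 4, 5, 7, 8, 11, 12}) = 6
G(35) = mex({0, 1, 2, 3, 4, 5, 6, 8, 9, 10, 11}) = 7
G(36) = mex({0, 1, 2, 3, 5, 6, 7, 9, 10}) = 4
G(37) = mex({0, 2, 3, 4, 6, 7, 9, 10, 11, 12}) = 1
G(38) = mex({0, 1, 3, 4, 5, 6, 7, 9, 10, 11, 12}) = 2
G(39) = mex({0, 1, 2, 4, 5, 6, 7, 9, 10, 12, 14}) = 3
G(40) = mex({0, 2, 3, 4, 6, 7, 11, 12, 14}) = 1
G(41) = mex({0, 1, 2, 3, 5, 6, 7, 9, 10, 11, 12}) = 4
G(42) = mex({0, 1, 2, 3, 4, 5, 6, 9, 10}) = 7
G(43) = mex({0, 1, 3, 4, 5, 7, 9, 10, 12, 15}) = 2
G(44) = mex({0, 2, 3, 4, 5, 6, 7, 9, 10, 12, 15}) = 1
G(45) = mex({0, 1, 2, 3, 4, 5, 6, 7, 9, 10, 12, 14}) = 8
G(46) = mex({0, 1, 3, 4, 5, 7, 8, 11, 12, 14}) = 2
G(47) = mex({0, 1, 2, 3, 4, 5, 6, 8, 9, 10, 11, 12}) = 7
G(48) = mex({0, 1, 2, 3, 5, 6, 7, 9, 10}) = 4
G(49) = mex({0, 2, 3, 4, 6, 7, 9, 10, 11, 12, 15}) = 1
G(50) = mex({0, 1, 4, 5, 6, 7, 9, 11, 12, 14, 15}) = 2
G(51) = mex({0, 1, 2, 3, 4, 5, 6, 7, 9, 12, 14, 15}) = 8
G(52) = mex({0, 2, 3, 4, 5, 6, 7, 8, 11, 12, 15}) = 1
Therefore G(52) = 1.

1


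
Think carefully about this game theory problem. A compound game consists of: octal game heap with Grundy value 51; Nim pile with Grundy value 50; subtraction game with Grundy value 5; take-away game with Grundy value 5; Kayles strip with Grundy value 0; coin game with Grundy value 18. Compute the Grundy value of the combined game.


By the Sprague-Grundy theorem, the Grundy value of a sum of games is the XOR of individual Grundy values.
octal game heap: Grundy value = 51. Running XOR: 0 XOR 51 = 51
Nim pile: Grundy value = 50. Running XOR: 51 XOR 50 = 1
subtraction game: Grundy value = 5. Running XOR: 1 XOR 5 = 4
take-away game: Grundy value = 5. Running XOR: 4 XOR 5 = 1
Kayles strip: Grundy value = 0. Running XOR: 1 XOR 0 = 1
coin game: Grundy value = 18. Running XOR: 1 XOR 18 = 19
The combined Grundy value is 19.

19


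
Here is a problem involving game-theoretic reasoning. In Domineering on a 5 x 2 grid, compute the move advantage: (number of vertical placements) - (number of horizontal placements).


Board is 5 x 2 (rows x cols).
Left (vertical) placements: (rows-1) * cols = 4 * 2 = 8
Right (horizontal) placements: rows * (cols-1) = 5 * 1 = 5
Advantage = Left - Right = 8 - 5 = 3

3


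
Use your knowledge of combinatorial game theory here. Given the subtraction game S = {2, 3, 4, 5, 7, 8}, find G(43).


The subtraction set is S = {2, 3, 4, 5, 7, 8}.
G(k) = mex{ G(k - s) : s in S, s <= k }. We compute iteratively: G(0) = 0.
G(1) = mex({}) = 0
G(2) = mex({0}) = 1
G(3) = mex({0}) = 1
G(4) = mex({0, 1}) = 2
G(5) = mex({0, 1}) = 2
G(6) = mex({0, 1, 2}) = 3
G(7) = mex({0, 1, 2}) = 3
G(8) = mex({0, 1, 2, 3}) = 4
G(9) = mex({0, 1, 2, 3}) = 4
G(10) = mex({1, 2, 3, 4}) = 0
G(11) = mex({1, 2, 3, 4}) = 0
G(12) = mex({0, 2, 3, 4}) = 1
G(13) = mex({0, 2, 3, 4}) = 1
G(14) = mex({0, 1, 3, 4}) = 2
G(15) = mex({0, 1, 3, 4}) = 2
G(16) = mex({0, 1, 2, 4}) = 3
G(17) = mex({0, 1, 2, 4}) = 3
Observe that G(10)..G(17) = 0, 0, 1, 1, 2, 2, 3, 3 repeats G(0)..G(7) = 0, 0, 1, 1, 2, 2, 3, 3.
For k >= max(S) = 8, G(k) is determined by the previous 8 values G(k-8)..G(k-1); a window of 8 consecutive values has recurred shifted by 10, so by induction G(k + 10) = G(k) for all k >= 0: the sequence is periodic from the start with period 10.
One period: G(0..9) = 0, 0, 1, 1, 2, 2, 3, 3, 4, 4.
43 mod 10 = 3, so G(43) = G(3) = 1.

1


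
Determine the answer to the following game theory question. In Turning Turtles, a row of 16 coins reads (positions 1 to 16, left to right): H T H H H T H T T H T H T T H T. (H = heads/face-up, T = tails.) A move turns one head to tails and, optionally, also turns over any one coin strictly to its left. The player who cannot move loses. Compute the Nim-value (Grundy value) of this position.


Coins: H T H H H T H T T H T H T T H T
Key fact: a single head at position k behaves exactly like a Nim heap of size k (turning it to T and optionally flipping a coin at j < k corresponds to moving the heap from k to j, or to 0), and heads combine as a disjunctive sum (two heads at the same place would cancel, matching j XOR j = 0). So the Nim-value is the XOR of the 1-indexed positions of the heads.
Face-up positions (1-indexed): [1, 3, 4, 5, 7, 10, 12, 15]
XOR 0 with 1: 0 XOR 1 = 1
XOR 1 with 3: 1 XOR 3 = 2
XOR 2 with 4: 2 XOR 4 = 6
XOR 6 with 5: 6 XOR 5 = 3
XOR 3 with 7: 3 XOR 7 = 4
XOR 4 with 10: 4 XOR 10 = 14
XOR 14 with 12: 14 XOR 12 = 2
XOR 2 with 15: 2 XOR 15 = 13
Nim-value = 13

13
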